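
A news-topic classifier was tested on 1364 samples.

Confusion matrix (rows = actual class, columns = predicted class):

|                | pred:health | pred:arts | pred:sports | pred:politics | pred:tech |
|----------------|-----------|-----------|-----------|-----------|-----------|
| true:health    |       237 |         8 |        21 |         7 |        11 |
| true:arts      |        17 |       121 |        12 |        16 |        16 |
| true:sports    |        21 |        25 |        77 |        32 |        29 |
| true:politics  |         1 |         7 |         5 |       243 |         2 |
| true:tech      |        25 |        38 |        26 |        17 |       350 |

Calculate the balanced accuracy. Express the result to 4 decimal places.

0.7254

Balanced accuracy = mean of per-class recall.
  health: recall = 237/284 = 0.83451
  arts: recall = 121/182 = 0.66484
  sports: recall = 77/184 = 0.41848
  politics: recall = 243/258 = 0.94186
  tech: recall = 350/456 = 0.76754
Mean = (0.83451 + 0.66484 + 0.41848 + 0.94186 + 0.76754) / 5 = 0.7254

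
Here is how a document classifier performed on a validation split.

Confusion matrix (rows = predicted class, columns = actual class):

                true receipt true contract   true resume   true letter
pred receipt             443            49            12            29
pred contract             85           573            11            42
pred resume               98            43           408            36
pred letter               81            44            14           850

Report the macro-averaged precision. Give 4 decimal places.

0.7985

Per-class precision (TP/(TP+FP)):
  receipt: TP=443, FP=49+12+29=90 → 443/533 = 0.83114
  contract: TP=573, FP=85+11+42=138 → 573/711 = 0.80591
  resume: TP=408, FP=98+43+36=177 → 408/585 = 0.69744
  letter: TP=850, FP=81+44+14=139 → 850/989 = 0.85945
Macro-precision = mean = (0.83114 + 0.80591 + 0.69744 + 0.85945) / 4 = 0.7985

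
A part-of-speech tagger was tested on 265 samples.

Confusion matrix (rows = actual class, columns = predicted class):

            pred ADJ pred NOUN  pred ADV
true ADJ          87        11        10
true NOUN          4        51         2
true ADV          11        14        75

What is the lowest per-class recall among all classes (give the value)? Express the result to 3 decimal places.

0.750

Per-class recall (TP/(TP+FN)):
  ADJ: TP=87, FN=11+10=21 → 87/108 = 0.8056
  NOUN: TP=51, FN=4+2=6 → 51/57 = 0.8947
  ADV: TP=75, FN=11+14=25 → 75/100 = 0.7500
Lowest is class 'ADV' with recall = 0.750.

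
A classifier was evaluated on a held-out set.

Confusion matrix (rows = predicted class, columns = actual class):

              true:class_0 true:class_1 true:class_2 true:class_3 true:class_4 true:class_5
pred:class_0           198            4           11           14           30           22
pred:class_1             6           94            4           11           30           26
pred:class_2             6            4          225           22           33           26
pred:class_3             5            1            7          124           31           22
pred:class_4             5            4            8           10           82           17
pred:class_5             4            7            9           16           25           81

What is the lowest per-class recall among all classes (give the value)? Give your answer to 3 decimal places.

0.355

Per-class recall (TP/(TP+FN)):
  class_0: TP=198, FN=6+6+5+5+4=26 → 198/224 = 0.8839
  class_1: TP=94, FN=4+4+1+4+7=20 → 94/114 = 0.8246
  class_2: TP=225, FN=11+4+7+8+9=39 → 225/264 = 0.8523
  class_3: TP=124, FN=14+11+22+10+16=73 → 124/197 = 0.6294
  class_4: TP=82, FN=30+30+33+31+25=149 → 82/231 = 0.3550
  class_5: TP=81, FN=22+26+26+22+17=113 → 81/194 = 0.4175
Lowest is class 'class_4' with recall = 0.355.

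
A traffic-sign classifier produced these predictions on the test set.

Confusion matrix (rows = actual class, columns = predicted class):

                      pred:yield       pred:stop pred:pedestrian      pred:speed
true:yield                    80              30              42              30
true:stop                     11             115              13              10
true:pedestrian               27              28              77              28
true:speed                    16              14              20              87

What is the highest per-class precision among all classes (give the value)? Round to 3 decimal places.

Per-class precision (TP/(TP+FP)):
  yield: TP=80, FP=11+27+16=54 → 80/134 = 0.5970
  stop: TP=115, FP=30+28+14=72 → 115/187 = 0.6150
  pedestrian: TP=77, FP=42+13+20=75 → 77/152 = 0.5066
  speed: TP=87, FP=30+10+28=68 → 87/155 = 0.5613
Highest is class 'stop' with precision = 0.615.

0.615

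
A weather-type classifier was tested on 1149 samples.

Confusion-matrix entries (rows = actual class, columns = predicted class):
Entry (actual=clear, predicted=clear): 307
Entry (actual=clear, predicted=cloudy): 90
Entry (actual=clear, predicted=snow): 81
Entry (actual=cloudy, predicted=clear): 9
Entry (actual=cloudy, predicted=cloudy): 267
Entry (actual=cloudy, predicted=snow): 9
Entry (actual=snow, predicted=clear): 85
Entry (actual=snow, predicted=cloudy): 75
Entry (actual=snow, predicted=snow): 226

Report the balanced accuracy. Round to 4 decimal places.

Balanced accuracy = mean of per-class recall.
  clear: recall = 307/478 = 0.64226
  cloudy: recall = 267/285 = 0.93684
  snow: recall = 226/386 = 0.58549
Mean = (0.64226 + 0.93684 + 0.58549) / 3 = 0.7215

0.7215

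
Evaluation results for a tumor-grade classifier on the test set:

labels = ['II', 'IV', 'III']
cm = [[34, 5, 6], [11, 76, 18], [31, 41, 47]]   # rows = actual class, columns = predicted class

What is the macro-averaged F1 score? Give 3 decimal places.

Per-class F1 score (2·TP/(2·TP+FP+FN)):
  II: TP=34, FP=11+31=42, FN=5+6=11 → 68/121 = 0.5620
  IV: TP=76, FP=5+41=46, FN=11+18=29 → 152/227 = 0.6696
  III: TP=47, FP=6+18=24, FN=31+41=72 → 94/190 = 0.4947
Macro-F1 score = mean = (0.5620 + 0.6696 + 0.4947) / 3 = 0.575

0.575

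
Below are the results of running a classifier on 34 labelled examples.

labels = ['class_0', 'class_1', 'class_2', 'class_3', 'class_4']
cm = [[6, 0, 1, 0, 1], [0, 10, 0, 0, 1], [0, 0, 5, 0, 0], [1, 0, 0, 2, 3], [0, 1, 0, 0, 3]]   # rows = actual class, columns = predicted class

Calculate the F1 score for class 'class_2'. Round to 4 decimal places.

Take TP from the diagonal, FP from the rest of the 'class_2' prediction marginal, FN from the rest of the 'class_2' actual marginal.
F1 score = 2·TP/(2·TP+FP+FN).
class_2: TP=5, FP=1+0+0+0=1, FN=0+0+0+0=0 → 10/11 = 0.90909

0.9091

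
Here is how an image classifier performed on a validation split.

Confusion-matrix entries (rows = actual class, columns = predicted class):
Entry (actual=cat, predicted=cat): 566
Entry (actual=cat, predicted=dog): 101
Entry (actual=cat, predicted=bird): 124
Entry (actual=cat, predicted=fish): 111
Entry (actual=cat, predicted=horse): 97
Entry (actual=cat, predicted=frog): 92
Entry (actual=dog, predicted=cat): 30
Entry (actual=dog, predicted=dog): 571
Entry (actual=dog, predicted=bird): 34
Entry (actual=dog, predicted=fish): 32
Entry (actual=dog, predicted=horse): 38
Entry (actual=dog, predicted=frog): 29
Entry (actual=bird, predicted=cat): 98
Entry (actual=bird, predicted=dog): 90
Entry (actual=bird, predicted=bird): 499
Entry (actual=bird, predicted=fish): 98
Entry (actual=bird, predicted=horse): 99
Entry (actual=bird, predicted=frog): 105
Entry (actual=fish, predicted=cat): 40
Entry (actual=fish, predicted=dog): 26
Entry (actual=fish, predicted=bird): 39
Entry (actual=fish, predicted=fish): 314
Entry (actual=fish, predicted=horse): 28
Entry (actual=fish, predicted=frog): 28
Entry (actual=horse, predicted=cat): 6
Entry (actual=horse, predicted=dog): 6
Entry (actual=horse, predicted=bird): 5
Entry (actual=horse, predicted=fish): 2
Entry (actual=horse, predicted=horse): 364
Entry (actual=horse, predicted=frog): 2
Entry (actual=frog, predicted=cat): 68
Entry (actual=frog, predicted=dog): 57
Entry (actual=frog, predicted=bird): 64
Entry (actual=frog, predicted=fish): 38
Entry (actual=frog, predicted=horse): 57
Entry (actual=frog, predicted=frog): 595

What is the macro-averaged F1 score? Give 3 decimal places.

0.640

Per-class F1 score (2·TP/(2·TP+FP+FN)):
  cat: TP=566, FP=30+98+40+6+68=242, FN=101+124+111+97+92=525 → 1132/1899 = 0.5961
  dog: TP=571, FP=101+90+26+6+57=280, FN=30+34+32+38+29=163 → 1142/1585 = 0.7205
  bird: TP=499, FP=124+34+39+5+64=266, FN=98+90+98+99+105=490 → 998/1754 = 0.5690
  fish: TP=314, FP=111+32+98+2+38=281, FN=40+26+39+28+28=161 → 628/1070 = 0.5869
  horse: TP=364, FP=97+38+99+28+57=319, FN=6+6+5+2+2=21 → 728/1068 = 0.6816
  frog: TP=595, FP=92+29+105+28+2=256, FN=68+57+64+38+57=284 → 1190/1730 = 0.6879
Macro-F1 score = mean = (0.5961 + 0.7205 + 0.5690 + 0.5869 + 0.6816 + 0.6879) / 6 = 0.640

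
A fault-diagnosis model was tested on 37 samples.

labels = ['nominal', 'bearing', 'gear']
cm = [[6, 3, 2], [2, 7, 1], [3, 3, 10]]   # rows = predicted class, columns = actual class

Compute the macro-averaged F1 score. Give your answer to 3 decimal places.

Per-class F1 score (2·TP/(2·TP+FP+FN)):
  nominal: TP=6, FP=3+2=5, FN=2+3=5 → 12/22 = 0.5455
  bearing: TP=7, FP=2+1=3, FN=3+3=6 → 14/23 = 0.6087
  gear: TP=10, FP=3+3=6, FN=2+1=3 → 20/29 = 0.6897
Macro-F1 score = mean = (0.5455 + 0.6087 + 0.6897) / 3 = 0.615

0.615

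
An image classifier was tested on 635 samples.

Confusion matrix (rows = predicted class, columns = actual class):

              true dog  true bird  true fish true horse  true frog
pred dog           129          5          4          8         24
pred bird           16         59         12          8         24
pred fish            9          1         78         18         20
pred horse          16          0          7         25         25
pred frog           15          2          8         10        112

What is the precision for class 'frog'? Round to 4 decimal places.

Take TP from the diagonal, FP from the rest of the 'frog' prediction marginal, FN from the rest of the 'frog' actual marginal.
precision = TP/(TP+FP).
frog: TP=112, FP=15+2+8+10=35 → 112/147 = 0.76190

0.7619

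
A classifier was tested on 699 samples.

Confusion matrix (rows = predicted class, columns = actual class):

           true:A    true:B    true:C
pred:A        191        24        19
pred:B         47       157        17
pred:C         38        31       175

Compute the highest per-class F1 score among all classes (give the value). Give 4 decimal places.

0.7692

Per-class F1 score (2·TP/(2·TP+FP+FN)):
  A: TP=191, FP=24+19=43, FN=47+38=85 → 382/510 = 0.74902
  B: TP=157, FP=47+17=64, FN=24+31=55 → 314/433 = 0.72517
  C: TP=175, FP=38+31=69, FN=19+17=36 → 350/455 = 0.76923
Highest is class 'C' with F1 score = 0.7692.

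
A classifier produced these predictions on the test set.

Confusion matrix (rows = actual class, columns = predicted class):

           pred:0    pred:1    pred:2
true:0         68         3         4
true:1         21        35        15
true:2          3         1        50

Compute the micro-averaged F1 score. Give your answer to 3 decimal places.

0.765

Micro-averaging pools counts across classes: ΣTP=153, ΣFP=47, ΣFN=47.
Micro-F1 score = 2·TP/(2·TP+FP+FN) on pooled counts = 0.765 (equals overall accuracy in single-label multiclass).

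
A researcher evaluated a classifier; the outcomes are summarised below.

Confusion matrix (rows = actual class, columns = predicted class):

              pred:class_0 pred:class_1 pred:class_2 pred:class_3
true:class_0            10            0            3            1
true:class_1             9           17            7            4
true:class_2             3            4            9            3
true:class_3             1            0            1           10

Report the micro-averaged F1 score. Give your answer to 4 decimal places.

Micro-averaging pools counts across classes: ΣTP=46, ΣFP=36, ΣFN=36.
Micro-F1 score = 2·TP/(2·TP+FP+FN) on pooled counts = 0.5610 (equals overall accuracy in single-label multiclass).

0.5610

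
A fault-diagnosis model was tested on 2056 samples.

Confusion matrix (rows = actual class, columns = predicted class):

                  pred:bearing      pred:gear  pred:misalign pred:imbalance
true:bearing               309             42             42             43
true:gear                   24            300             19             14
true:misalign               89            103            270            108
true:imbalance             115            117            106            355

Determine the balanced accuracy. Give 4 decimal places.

Balanced accuracy = mean of per-class recall.
  bearing: recall = 309/436 = 0.70872
  gear: recall = 300/357 = 0.84034
  misalign: recall = 270/570 = 0.47368
  imbalance: recall = 355/693 = 0.51227
Mean = (0.70872 + 0.84034 + 0.47368 + 0.51227) / 4 = 0.6338

0.6338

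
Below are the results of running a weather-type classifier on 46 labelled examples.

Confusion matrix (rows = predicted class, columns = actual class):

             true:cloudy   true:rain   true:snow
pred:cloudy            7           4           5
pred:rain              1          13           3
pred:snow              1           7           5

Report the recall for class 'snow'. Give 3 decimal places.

Take TP from the diagonal, FP from the rest of the 'snow' prediction marginal, FN from the rest of the 'snow' actual marginal.
recall = TP/(TP+FN).
snow: TP=5, FN=5+3=8 → 5/13 = 0.3846

0.385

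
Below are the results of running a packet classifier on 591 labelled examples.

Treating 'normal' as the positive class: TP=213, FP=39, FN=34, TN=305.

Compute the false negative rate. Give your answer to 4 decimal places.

FNR = FN/(FN+TP) = 34/(34+213) = 0.1377

0.1377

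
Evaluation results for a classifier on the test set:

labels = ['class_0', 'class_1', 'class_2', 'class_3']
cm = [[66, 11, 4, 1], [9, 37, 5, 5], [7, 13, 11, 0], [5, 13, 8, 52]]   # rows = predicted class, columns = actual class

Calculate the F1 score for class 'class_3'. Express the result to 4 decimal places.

0.7647

One-vs-rest for 'class_3': TP = diagonal; FP = other classes predicted 'class_3'; FN = 'class_3' predicted as other.
F1 score = 2·TP/(2·TP+FP+FN).
class_3: TP=52, FP=5+13+8=26, FN=1+5+0=6 → 104/136 = 0.76471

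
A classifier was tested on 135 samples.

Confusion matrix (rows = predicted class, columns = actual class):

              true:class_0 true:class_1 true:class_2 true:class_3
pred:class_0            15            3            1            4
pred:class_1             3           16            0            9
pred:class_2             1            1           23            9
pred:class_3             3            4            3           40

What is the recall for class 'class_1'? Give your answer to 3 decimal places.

0.667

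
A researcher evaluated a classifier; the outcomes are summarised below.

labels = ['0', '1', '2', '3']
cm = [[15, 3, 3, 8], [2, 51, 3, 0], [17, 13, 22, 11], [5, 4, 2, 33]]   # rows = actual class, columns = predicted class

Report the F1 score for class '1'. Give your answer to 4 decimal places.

Treat '1' as positive and all other classes as negative.
F1 score = 2·TP/(2·TP+FP+FN).
1: TP=51, FP=3+13+4=20, FN=2+3+0=5 → 102/127 = 0.80315

0.8031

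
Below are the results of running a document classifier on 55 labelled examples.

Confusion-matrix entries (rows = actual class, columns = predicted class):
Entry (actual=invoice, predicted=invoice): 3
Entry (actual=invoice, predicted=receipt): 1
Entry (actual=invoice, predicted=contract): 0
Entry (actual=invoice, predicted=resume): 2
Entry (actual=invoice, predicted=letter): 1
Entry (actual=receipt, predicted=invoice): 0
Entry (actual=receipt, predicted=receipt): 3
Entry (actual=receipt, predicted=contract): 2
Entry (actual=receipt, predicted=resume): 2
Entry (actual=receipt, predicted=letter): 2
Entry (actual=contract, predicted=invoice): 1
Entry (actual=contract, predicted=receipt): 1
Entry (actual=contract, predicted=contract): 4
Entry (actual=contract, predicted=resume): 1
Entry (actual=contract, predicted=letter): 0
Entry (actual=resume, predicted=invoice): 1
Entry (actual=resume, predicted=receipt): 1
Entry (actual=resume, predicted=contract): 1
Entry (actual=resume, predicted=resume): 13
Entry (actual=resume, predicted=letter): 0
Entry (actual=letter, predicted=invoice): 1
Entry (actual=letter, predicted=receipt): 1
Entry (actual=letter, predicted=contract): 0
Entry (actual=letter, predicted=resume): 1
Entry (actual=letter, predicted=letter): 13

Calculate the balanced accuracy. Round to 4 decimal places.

Balanced accuracy = mean of per-class recall.
  invoice: recall = 3/7 = 0.42857
  receipt: recall = 3/9 = 0.33333
  contract: recall = 4/7 = 0.57143
  resume: recall = 13/16 = 0.81250
  letter: recall = 13/16 = 0.81250
Mean = (0.42857 + 0.33333 + 0.57143 + 0.81250 + 0.81250) / 5 = 0.5917

0.5917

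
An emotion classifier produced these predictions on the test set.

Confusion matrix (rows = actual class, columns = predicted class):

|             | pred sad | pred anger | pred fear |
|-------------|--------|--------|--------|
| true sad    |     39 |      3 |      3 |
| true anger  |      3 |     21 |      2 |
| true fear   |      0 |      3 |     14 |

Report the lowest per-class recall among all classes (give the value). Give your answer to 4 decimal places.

0.8077

Per-class recall (TP/(TP+FN)):
  sad: TP=39, FN=3+3=6 → 39/45 = 0.86667
  anger: TP=21, FN=3+2=5 → 21/26 = 0.80769
  fear: TP=14, FN=0+3=3 → 14/17 = 0.82353
Lowest is class 'anger' with recall = 0.8077.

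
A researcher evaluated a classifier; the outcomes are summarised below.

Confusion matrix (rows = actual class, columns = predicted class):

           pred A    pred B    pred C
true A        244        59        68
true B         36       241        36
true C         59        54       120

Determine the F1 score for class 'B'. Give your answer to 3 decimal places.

F1 score = 2·TP/(2·TP+FP+FN).
B: TP=241, FP=59+54=113, FN=36+36=72 → 482/667 = 0.7226

0.723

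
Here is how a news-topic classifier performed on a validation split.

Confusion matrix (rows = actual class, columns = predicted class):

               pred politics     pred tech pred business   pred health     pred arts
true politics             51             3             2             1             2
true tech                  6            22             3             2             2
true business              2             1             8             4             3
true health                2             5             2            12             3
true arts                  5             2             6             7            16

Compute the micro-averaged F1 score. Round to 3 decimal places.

0.634

Micro-averaging pools counts across classes: ΣTP=109, ΣFP=63, ΣFN=63.
Micro-F1 score = 2·TP/(2·TP+FP+FN) on pooled counts = 0.634 (equals overall accuracy in single-label multiclass).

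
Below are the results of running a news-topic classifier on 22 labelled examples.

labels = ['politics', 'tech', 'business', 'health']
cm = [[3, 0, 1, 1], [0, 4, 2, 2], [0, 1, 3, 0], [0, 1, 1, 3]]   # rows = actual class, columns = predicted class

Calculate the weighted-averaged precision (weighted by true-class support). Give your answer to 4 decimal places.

Per-class precision (TP/(TP+FP)):
  politics: TP=3, FP=0+0+0=0 → 3/3 = 1.00000
  tech: TP=4, FP=0+1+1=2 → 4/6 = 0.66667
  business: TP=3, FP=1+2+1=4 → 3/7 = 0.42857
  health: TP=3, FP=1+2+0=3 → 3/6 = 0.50000
Weighted-precision = Σ (supportᵢ/N)·precisionᵢ with N=22: (5/22)·1.00000 + (8/22)·0.66667 + (4/22)·0.42857 + (5/22)·0.50000 = 0.6613

0.6613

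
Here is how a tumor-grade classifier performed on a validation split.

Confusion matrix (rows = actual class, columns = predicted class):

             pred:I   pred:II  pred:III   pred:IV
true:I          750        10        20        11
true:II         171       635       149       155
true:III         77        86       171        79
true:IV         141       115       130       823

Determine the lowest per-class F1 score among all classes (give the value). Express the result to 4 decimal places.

0.3873

Per-class F1 score (2·TP/(2·TP+FP+FN)):
  I: TP=750, FP=171+77+141=389, FN=10+20+11=41 → 1500/1930 = 0.77720
  II: TP=635, FP=10+86+115=211, FN=171+149+155=475 → 1270/1956 = 0.64928
  III: TP=171, FP=20+149+130=299, FN=77+86+79=242 → 342/883 = 0.38732
  IV: TP=823, FP=11+155+79=245, FN=141+115+130=386 → 1646/2277 = 0.72288
Lowest is class 'III' with F1 score = 0.3873.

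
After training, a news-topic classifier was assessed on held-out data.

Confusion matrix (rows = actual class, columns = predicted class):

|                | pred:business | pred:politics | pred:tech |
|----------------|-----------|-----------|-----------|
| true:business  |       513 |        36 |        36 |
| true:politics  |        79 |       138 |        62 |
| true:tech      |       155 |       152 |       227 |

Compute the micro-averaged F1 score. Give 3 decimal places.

Micro-averaging pools counts across classes: ΣTP=878, ΣFP=520, ΣFN=520.
Micro-F1 score = 2·TP/(2·TP+FP+FN) on pooled counts = 0.628 (equals overall accuracy in single-label multiclass).

0.628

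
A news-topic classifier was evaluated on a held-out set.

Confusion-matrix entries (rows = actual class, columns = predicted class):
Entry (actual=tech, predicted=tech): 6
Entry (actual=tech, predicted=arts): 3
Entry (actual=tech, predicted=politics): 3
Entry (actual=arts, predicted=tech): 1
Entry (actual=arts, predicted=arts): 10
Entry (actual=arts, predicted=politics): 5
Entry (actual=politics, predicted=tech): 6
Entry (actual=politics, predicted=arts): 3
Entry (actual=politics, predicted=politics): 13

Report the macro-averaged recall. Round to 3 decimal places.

0.572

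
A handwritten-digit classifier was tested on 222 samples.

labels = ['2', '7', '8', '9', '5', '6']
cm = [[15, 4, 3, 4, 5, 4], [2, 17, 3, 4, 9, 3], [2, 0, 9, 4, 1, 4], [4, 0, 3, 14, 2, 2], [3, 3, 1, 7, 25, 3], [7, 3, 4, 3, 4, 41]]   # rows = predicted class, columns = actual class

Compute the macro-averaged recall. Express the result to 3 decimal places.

0.521

Per-class recall (TP/(TP+FN)):
  2: TP=15, FN=2+2+4+3+7=18 → 15/33 = 0.4545
  7: TP=17, FN=4+0+0+3+3=10 → 17/27 = 0.6296
  8: TP=9, FN=3+3+3+1+4=14 → 9/23 = 0.3913
  9: TP=14, FN=4+4+4+7+3=22 → 14/36 = 0.3889
  5: TP=25, FN=5+9+1+2+4=21 → 25/46 = 0.5435
  6: TP=41, FN=4+3+4+2+3=16 → 41/57 = 0.7193
Macro-recall = mean = (0.4545 + 0.6296 + 0.3913 + 0.3889 + 0.5435 + 0.7193) / 6 = 0.521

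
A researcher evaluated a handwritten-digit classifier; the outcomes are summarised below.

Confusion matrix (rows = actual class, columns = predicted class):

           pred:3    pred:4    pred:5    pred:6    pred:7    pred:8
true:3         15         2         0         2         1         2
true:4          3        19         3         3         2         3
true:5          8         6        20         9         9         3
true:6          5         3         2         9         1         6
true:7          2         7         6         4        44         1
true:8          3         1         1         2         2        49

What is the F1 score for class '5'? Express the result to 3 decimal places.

0.460

Take TP from the diagonal, FP from the rest of the '5' prediction marginal, FN from the rest of the '5' actual marginal.
F1 score = 2·TP/(2·TP+FP+FN).
5: TP=20, FP=0+3+2+6+1=12, FN=8+6+9+9+3=35 → 40/87 = 0.4598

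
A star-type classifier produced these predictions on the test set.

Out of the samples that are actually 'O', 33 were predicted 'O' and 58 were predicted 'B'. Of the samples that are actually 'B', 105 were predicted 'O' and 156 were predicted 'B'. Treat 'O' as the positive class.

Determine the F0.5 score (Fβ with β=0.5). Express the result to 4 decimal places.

Fβ = (1+β²)·TP / ((1+β²)·TP + β²·FN + FP), with β²=1/4
= 1.25·33 / (1.25·33 + 0.25·58 + 105) = 0.2566

0.2566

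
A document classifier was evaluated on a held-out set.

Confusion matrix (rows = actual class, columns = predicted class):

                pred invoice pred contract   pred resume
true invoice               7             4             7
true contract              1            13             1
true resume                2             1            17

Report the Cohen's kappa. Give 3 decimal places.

0.544

Observed agreement pₒ = trace/N = 37/53 = 0.6981
Expected agreement pₑ = Σ (rowᵢ·colᵢ)/N² = (18·10 + 15·18 + 20·25)/53² = 0.3382
κ = (pₒ − pₑ)/(1 − pₑ) = (0.6981 − 0.3382)/(1 − 0.3382) = 0.544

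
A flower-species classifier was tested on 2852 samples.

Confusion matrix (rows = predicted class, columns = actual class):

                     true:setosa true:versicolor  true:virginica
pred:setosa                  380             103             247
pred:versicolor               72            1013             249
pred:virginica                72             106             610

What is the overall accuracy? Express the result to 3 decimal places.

Accuracy = trace / total = (380+1013+610=2003) / 2852 = 2003/2852 = 0.702

0.702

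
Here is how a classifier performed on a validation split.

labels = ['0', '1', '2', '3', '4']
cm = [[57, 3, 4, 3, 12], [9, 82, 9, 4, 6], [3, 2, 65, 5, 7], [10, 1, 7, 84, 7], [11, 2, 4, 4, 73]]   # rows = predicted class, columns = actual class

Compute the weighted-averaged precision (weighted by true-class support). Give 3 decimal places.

0.762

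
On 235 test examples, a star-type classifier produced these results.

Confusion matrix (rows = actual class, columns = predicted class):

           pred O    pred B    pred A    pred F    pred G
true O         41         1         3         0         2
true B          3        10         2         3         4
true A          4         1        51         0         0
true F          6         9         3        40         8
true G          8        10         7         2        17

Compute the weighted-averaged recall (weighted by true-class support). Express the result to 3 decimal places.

0.677

Per-class recall (TP/(TP+FN)):
  O: TP=41, FN=1+3+0+2=6 → 41/47 = 0.8723
  B: TP=10, FN=3+2+3+4=12 → 10/22 = 0.4545
  A: TP=51, FN=4+1+0+0=5 → 51/56 = 0.9107
  F: TP=40, FN=6+9+3+8=26 → 40/66 = 0.6061
  G: TP=17, FN=8+10+7+2=27 → 17/44 = 0.3864
Weighted-recall = Σ (supportᵢ/N)·recallᵢ with N=235: (47/235)·0.8723 + (22/235)·0.4545 + (56/235)·0.9107 + (66/235)·0.6061 + (44/235)·0.3864 = 0.677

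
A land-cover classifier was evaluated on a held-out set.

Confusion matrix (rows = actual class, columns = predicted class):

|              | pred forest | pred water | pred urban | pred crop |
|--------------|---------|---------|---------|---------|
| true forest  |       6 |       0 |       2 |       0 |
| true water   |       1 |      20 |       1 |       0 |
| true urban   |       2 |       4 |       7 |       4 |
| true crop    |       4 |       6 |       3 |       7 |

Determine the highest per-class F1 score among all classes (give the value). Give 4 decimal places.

0.7692

Per-class F1 score (2·TP/(2·TP+FP+FN)):
  forest: TP=6, FP=1+2+4=7, FN=0+2+0=2 → 12/21 = 0.57143
  water: TP=20, FP=0+4+6=10, FN=1+1+0=2 → 40/52 = 0.76923
  urban: TP=7, FP=2+1+3=6, FN=2+4+4=10 → 14/30 = 0.46667
  crop: TP=7, FP=0+0+4=4, FN=4+6+3=13 → 14/31 = 0.45161
Highest is class 'water' with F1 score = 0.7692.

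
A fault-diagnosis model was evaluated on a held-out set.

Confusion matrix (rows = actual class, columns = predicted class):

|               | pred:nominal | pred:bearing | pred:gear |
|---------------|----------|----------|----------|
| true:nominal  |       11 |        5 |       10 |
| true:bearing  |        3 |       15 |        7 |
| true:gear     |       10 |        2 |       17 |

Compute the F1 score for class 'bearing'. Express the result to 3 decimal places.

F1 score = 2·TP/(2·TP+FP+FN).
bearing: TP=15, FP=5+2=7, FN=3+7=10 → 30/47 = 0.6383

0.638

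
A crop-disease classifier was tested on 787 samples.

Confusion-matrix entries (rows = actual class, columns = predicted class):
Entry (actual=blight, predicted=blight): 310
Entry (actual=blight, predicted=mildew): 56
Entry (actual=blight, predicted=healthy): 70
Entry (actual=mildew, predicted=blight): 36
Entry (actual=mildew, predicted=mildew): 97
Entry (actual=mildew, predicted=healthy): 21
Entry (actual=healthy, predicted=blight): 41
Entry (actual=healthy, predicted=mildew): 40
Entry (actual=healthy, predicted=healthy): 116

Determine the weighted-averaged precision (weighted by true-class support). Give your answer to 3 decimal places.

Per-class precision (TP/(TP+FP)):
  blight: TP=310, FP=36+41=77 → 310/387 = 0.8010
  mildew: TP=97, FP=56+40=96 → 97/193 = 0.5026
  healthy: TP=116, FP=70+21=91 → 116/207 = 0.5604
Weighted-precision = Σ (supportᵢ/N)·precisionᵢ with N=787: (436/787)·0.8010 + (154/787)·0.5026 + (197/787)·0.5604 = 0.682

0.682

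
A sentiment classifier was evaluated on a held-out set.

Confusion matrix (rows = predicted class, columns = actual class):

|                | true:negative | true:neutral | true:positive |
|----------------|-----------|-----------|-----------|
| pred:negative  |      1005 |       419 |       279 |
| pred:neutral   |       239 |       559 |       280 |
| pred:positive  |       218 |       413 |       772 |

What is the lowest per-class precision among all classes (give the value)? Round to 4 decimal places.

Per-class precision (TP/(TP+FP)):
  negative: TP=1005, FP=419+279=698 → 1005/1703 = 0.59014
  neutral: TP=559, FP=239+280=519 → 559/1078 = 0.51855
  positive: TP=772, FP=218+413=631 → 772/1403 = 0.55025
Lowest is class 'neutral' with precision = 0.5186.

0.5186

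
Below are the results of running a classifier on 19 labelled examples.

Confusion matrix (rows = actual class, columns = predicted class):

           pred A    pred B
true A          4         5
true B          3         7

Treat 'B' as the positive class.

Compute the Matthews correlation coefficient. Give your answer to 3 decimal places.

MCC = (TP·TN − FP·FN) / √((TP+FP)(TP+FN)(TN+FP)(TN+FN))
Numerator = 7·4 − 5·3 = 13
Denominator = √(12·10·9·7) = √7560 = 86.9483
MCC = 13 / 86.9483 = 0.150

0.150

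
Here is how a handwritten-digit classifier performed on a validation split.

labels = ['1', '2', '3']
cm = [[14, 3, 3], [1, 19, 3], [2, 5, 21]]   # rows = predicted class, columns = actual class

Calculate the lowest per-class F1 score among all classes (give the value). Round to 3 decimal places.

0.757

Per-class F1 score (2·TP/(2·TP+FP+FN)):
  1: TP=14, FP=3+3=6, FN=1+2=3 → 28/37 = 0.7568
  2: TP=19, FP=1+3=4, FN=3+5=8 → 38/50 = 0.7600
  3: TP=21, FP=2+5=7, FN=3+3=6 → 42/55 = 0.7636
Lowest is class '1' with F1 score = 0.757.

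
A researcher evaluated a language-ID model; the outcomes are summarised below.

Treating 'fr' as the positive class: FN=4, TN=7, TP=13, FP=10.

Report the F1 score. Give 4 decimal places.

0.6500

Precision = TP/(TP+FP) = 13/23 = 0.5652
Recall = TP/(TP+FN) = 13/17 = 0.7647
F1 = 2·TP/(2·TP+FP+FN) = 26/40 = 0.6500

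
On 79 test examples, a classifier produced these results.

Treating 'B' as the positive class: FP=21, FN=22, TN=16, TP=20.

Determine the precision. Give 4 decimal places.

0.4878

Precision = TP/(TP+FP) = 20/(20+21) = 20/41 = 0.4878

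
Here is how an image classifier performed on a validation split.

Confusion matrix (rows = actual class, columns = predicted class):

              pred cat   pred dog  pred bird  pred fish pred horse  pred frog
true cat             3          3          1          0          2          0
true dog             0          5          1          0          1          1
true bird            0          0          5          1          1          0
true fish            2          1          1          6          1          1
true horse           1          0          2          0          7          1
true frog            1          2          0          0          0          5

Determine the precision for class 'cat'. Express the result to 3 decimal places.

0.429

One-vs-rest for 'cat': TP = diagonal; FP = other classes predicted 'cat'; FN = 'cat' predicted as other.
precision = TP/(TP+FP).
cat: TP=3, FP=0+0+2+1+1=4 → 3/7 = 0.4286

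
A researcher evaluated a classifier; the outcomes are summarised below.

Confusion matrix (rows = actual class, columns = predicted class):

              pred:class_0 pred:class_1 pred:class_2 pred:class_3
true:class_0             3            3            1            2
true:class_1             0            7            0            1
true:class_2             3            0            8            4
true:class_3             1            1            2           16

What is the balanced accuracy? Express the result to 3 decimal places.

0.635

Balanced accuracy = mean of per-class recall.
  class_0: recall = 3/9 = 0.3333
  class_1: recall = 7/8 = 0.8750
  class_2: recall = 8/15 = 0.5333
  class_3: recall = 16/20 = 0.8000
Mean = (0.3333 + 0.8750 + 0.5333 + 0.8000) / 4 = 0.635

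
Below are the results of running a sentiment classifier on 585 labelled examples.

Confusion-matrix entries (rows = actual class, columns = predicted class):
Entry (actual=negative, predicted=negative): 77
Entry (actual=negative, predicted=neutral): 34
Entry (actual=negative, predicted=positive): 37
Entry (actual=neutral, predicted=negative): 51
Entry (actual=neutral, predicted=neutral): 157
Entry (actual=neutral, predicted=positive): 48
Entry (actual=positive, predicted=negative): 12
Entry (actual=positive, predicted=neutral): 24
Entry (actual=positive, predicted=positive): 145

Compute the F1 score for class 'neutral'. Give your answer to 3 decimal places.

Treat 'neutral' as positive and all other classes as negative.
F1 score = 2·TP/(2·TP+FP+FN).
neutral: TP=157, FP=34+24=58, FN=51+48=99 → 314/471 = 0.6667

0.667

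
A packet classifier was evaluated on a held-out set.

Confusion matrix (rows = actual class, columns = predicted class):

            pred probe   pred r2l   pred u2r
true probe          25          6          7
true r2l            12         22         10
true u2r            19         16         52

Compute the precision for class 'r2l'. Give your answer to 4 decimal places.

0.5000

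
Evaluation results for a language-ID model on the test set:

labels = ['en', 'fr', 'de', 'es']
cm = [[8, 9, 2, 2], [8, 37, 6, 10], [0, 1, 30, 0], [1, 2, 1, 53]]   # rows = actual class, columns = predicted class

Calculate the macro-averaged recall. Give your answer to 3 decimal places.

Per-class recall (TP/(TP+FN)):
  en: TP=8, FN=9+2+2=13 → 8/21 = 0.3810
  fr: TP=37, FN=8+6+10=24 → 37/61 = 0.6066
  de: TP=30, FN=0+1+0=1 → 30/31 = 0.9677
  es: TP=53, FN=1+2+1=4 → 53/57 = 0.9298
Macro-recall = mean = (0.3810 + 0.6066 + 0.9677 + 0.9298) / 4 = 0.721

0.721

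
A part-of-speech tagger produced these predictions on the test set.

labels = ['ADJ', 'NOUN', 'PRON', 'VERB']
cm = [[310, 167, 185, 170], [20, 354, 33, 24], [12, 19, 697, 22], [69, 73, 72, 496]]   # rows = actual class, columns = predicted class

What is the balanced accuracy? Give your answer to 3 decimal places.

0.705

Balanced accuracy = mean of per-class recall.
  ADJ: recall = 310/832 = 0.3726
  NOUN: recall = 354/431 = 0.8213
  PRON: recall = 697/750 = 0.9293
  VERB: recall = 496/710 = 0.6986
Mean = (0.3726 + 0.8213 + 0.9293 + 0.6986) / 4 = 0.705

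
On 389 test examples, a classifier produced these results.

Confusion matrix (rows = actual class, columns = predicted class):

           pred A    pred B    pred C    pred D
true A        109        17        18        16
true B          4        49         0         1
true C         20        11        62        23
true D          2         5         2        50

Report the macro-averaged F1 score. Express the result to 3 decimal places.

Per-class F1 score (2·TP/(2·TP+FP+FN)):
  A: TP=109, FP=4+20+2=26, FN=17+18+16=51 → 218/295 = 0.7390
  B: TP=49, FP=17+11+5=33, FN=4+0+1=5 → 98/136 = 0.7206
  C: TP=62, FP=18+0+2=20, FN=20+11+23=54 → 124/198 = 0.6263
  D: TP=50, FP=16+1+23=40, FN=2+5+2=9 → 100/149 = 0.6711
Macro-F1 score = mean = (0.7390 + 0.7206 + 0.6263 + 0.6711) / 4 = 0.689

0.689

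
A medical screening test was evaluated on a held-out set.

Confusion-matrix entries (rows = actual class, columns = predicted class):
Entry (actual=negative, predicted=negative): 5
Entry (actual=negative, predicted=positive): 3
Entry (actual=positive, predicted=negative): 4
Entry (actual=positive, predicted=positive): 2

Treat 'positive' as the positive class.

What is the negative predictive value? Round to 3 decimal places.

0.556

NPV = TN/(TN+FN) = 5/(5+4) = 0.556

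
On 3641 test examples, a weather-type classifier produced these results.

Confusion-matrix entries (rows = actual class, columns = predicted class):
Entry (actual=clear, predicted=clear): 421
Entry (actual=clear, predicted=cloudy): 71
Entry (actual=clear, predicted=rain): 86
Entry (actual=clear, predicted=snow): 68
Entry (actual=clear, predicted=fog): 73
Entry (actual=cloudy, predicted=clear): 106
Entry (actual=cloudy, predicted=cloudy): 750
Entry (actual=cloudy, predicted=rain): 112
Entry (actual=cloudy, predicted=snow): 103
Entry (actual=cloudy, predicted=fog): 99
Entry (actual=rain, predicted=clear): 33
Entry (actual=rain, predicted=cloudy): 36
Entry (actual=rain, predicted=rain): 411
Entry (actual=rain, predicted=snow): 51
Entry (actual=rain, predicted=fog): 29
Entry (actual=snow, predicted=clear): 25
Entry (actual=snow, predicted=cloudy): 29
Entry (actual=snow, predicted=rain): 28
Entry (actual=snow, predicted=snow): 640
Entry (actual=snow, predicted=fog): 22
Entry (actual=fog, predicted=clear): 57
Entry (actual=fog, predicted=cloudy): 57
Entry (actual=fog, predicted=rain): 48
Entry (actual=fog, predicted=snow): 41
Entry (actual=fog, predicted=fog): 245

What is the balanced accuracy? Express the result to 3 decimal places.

Balanced accuracy = mean of per-class recall.
  clear: recall = 421/719 = 0.5855
  cloudy: recall = 750/1170 = 0.6410
  rain: recall = 411/560 = 0.7339
  snow: recall = 640/744 = 0.8602
  fog: recall = 245/448 = 0.5469
Mean = (0.5855 + 0.6410 + 0.7339 + 0.8602 + 0.5469) / 5 = 0.674

0.674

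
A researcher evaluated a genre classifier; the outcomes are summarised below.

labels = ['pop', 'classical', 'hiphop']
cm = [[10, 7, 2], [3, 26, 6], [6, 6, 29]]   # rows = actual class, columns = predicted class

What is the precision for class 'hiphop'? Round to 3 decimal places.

0.784

One-vs-rest for 'hiphop': TP = diagonal; FP = other classes predicted 'hiphop'; FN = 'hiphop' predicted as other.
precision = TP/(TP+FP).
hiphop: TP=29, FP=2+6=8 → 29/37 = 0.7838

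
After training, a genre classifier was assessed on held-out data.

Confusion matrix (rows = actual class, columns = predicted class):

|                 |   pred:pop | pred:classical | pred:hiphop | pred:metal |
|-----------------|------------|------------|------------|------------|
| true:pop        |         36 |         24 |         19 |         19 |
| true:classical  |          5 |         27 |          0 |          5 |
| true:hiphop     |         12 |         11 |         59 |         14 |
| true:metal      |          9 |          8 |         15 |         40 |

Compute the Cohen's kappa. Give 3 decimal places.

0.377

Observed agreement pₒ = trace/N = 162/303 = 0.5347
Expected agreement pₑ = Σ (rowᵢ·colᵢ)/N² = (98·62 + 37·70 + 96·93 + 72·78)/303² = 0.2528
κ = (pₒ − pₑ)/(1 − pₑ) = (0.5347 − 0.2528)/(1 − 0.2528) = 0.377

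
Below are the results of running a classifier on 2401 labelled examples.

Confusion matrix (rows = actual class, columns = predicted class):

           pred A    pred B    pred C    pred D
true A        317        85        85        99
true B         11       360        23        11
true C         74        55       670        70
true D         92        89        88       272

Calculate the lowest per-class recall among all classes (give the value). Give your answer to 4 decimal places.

0.5028

Per-class recall (TP/(TP+FN)):
  A: TP=317, FN=85+85+99=269 → 317/586 = 0.54096
  B: TP=360, FN=11+23+11=45 → 360/405 = 0.88889
  C: TP=670, FN=74+55+70=199 → 670/869 = 0.77100
  D: TP=272, FN=92+89+88=269 → 272/541 = 0.50277
Lowest is class 'D' with recall = 0.5028.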